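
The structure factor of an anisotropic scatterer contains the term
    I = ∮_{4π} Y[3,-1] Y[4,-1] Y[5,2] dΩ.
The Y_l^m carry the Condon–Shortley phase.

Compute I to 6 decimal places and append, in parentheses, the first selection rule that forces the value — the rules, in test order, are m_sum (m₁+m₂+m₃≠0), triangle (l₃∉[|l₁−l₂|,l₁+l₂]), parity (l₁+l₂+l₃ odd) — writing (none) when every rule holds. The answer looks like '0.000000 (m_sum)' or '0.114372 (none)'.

0.148044 (none)

m-sum 0 ✓  L=12 even ✓  1≤5≤7 ✓
Π(2lᵢ+1) = 7×9×11 = 693
triangle coeff Δ(3,4,5) = 1/180180
Σ_t [0,2]: t=0:+1/576 t=1:−1/144 t=2:+1/576 = -1/288
(3j)²=20/1001 [(3 4 5; 0 0 0)], sign=+1
Σ_t [0,2]: t=0:+1/1728 t=1:−1/288 t=2:+1/960 = -1/540
(3j)²=128/6435 [(3 4 5; -1 -1 2)], sign=+1
⇒ 4πI² = 512/1859
I = (+1)√(512/1859/(4π)) = 0.14804384
No selection rule forces the value: the integral is nonzero (none).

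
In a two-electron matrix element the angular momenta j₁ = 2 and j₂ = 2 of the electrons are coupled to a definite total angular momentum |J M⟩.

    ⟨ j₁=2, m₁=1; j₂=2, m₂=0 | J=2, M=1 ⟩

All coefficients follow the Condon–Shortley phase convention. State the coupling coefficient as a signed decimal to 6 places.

-0.267261

√[5·2!2!2!/7! · 3!1!2!2!3!1!] = √(8/7)
  +(−1)^0/∏(0,2,1,2,1,0)! = 1/4  (running 1/4)
  +(−1)^1/∏(1,1,0,1,2,1)! = -1/2  (running -1/4)
⟨..|..⟩ = √(8/7)·(-1/4) = -0.267261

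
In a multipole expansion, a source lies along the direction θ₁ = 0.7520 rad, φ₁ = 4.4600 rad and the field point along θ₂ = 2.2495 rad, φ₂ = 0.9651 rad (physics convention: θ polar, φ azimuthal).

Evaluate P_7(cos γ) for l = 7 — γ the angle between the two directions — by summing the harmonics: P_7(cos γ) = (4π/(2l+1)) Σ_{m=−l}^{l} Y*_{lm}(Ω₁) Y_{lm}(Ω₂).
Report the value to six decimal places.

Term-by-term m-sum for l=7 (normalisation 4π/15 = 0.837758):
  [-7]  conj(Y_{7,-7})(Ω₁) = (0.034041, -0.006756) ; Y_{7,-7}(Ω₂) = (0.077085, -0.039401) ; Δ = (0.002358, -0.001862)
  [-6]  conj(Y_{7,-6})(Ω₁) = (-0.007835, 0.138612) ; Y_{7,-6}(Ω₂) = (-0.230189, -0.123546) ; Δ = (0.018928, -0.030939)
  [-5]  conj(Y_{7,-5})(Ω₁) = (-0.308525, -0.098439) ; Y_{7,-5}(Ω₂) = (0.048798, 0.429575) ; Δ = (0.027231, -0.137338)
  [-4]  conj(Y_{7,-4})(Ω₁) = (0.244337, -0.388652) ; Y_{7,-4}(Ω₂) = (0.270278, -0.236483) ; Δ = (-0.025870, -0.162826)
  [-3]  conj(Y_{7,-3})(Ω₁) = (0.205379, 0.217316) ; Y_{7,-3}(Ω₂) = (0.040479, 0.010176) ; Δ = (0.006102, 0.010887)
  [-2]  conj(Y_{7,-2})(Ω₁) = (0.139514, -0.077085) ; Y_{7,-2}(Ω₂) = (-0.128537, -0.342108) ; Δ = (-0.044304, -0.037821)
  [-1]  conj(Y_{7,-1})(Ω₁) = (0.095013, 0.368429) ; Y_{7,-1}(Ω₂) = (-0.068478, 0.098881) ; Δ = (-0.042937, -0.015834)
  [+0]  conj(Y_{7,0})(Ω₁) = (0.047803, -0.000000) ; Y_{7,0}(Ω₂) = (-0.332947, 0.000000) ; Δ = (-0.015916, 0.000000)
  [+1]  conj(Y_{7,1})(Ω₁) = (-0.095013, 0.368429) ; Y_{7,1}(Ω₂) = (0.068478, 0.098881) ; Δ = (-0.042937, 0.015834)
  [+2]  conj(Y_{7,2})(Ω₁) = (0.139514, 0.077085) ; Y_{7,2}(Ω₂) = (-0.128537, 0.342108) ; Δ = (-0.044304, 0.037821)
  [+3]  conj(Y_{7,3})(Ω₁) = (-0.205379, 0.217316) ; Y_{7,3}(Ω₂) = (-0.040479, 0.010176) ; Δ = (0.006102, -0.010887)
  [+4]  conj(Y_{7,4})(Ω₁) = (0.244337, 0.388652) ; Y_{7,4}(Ω₂) = (0.270278, 0.236483) ; Δ = (-0.025870, 0.162826)
  [+5]  conj(Y_{7,5})(Ω₁) = (0.308525, -0.098439) ; Y_{7,5}(Ω₂) = (-0.048798, 0.429575) ; Δ = (0.027231, 0.137338)
  [+6]  conj(Y_{7,6})(Ω₁) = (-0.007835, -0.138612) ; Y_{7,6}(Ω₂) = (-0.230189, 0.123546) ; Δ = (0.018928, 0.030939)
  [+7]  conj(Y_{7,7})(Ω₁) = (-0.034041, -0.006756) ; Y_{7,7}(Ω₂) = (-0.077085, -0.039401) ; Δ = (0.002358, 0.001862)
Σ over m = (-0.132900, -0.000000); ×(4π/15) → (-0.111338, -0.000000). Real part: -0.111338

-0.111338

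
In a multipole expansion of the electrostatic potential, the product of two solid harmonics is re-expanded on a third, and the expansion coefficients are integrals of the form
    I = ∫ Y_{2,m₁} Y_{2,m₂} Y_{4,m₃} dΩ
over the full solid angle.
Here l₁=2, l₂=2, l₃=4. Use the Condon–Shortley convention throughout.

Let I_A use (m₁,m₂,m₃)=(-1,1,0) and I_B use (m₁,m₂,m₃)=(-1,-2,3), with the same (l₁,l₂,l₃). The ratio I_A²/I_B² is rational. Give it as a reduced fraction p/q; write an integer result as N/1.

Same 2,2,4: normalisation and zero-m 3j drop out of the ratio.
A: Δ: 0! 4! 4! / 9! → 1/630; sum: t=0:+1/36 = 1/36; 3j²(2 2 4; -1 1 0) = Δ·Π!·Σ² = 8/315  (sign +1)
B: Δ: 0! 4! 4! / 9! → 1/630; sum: t=0:+1/144 = 1/144; 3j²(2 2 4; -1 -2 3) = Δ·Π!·Σ² = 1/18  (sign -1)
I_A²/I_B² = (8/315)/(1/18) = 16/35

16/35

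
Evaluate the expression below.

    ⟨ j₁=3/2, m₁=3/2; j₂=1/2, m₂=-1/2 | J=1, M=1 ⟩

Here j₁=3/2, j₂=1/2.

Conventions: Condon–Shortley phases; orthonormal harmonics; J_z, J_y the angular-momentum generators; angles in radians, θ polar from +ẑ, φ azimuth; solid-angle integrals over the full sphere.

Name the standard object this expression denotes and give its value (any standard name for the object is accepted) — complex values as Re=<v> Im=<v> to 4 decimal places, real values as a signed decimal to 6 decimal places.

This is a Clebsch–Gordan (vector-coupling) coefficient.
√[3·1!2!0!/4! · 3!0!0!1!2!0!] = √(3)
  +(−1)^0/∏(0,1,0,0,2,0)! = 1/2  (running 1/2)
⟨..|..⟩ = √(3)·(1/2) = +0.866025

Clebsch–Gordan coefficient, +√(3/4) ≈ +0.866025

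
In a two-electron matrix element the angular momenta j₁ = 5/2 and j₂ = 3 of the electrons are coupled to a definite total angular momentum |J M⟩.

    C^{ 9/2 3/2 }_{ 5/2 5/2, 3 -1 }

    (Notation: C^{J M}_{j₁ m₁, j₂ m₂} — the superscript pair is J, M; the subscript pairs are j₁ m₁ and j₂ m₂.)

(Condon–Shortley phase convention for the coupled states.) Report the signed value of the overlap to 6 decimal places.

j₁+j₂−J=1  J+j₁−j₂=4  J−j₁+j₂=5  j₁+j₂+J+1=11
(j₁±m₁, j₂±m₂, J±M) = (5,0,2,4,6,3)
P² = 1382400/77
sum k=0..0:
  [0] +1/288 = 1/288
S = 1/288
C² = P²·S² = 50/231 ; C = +0.465242

+0.465242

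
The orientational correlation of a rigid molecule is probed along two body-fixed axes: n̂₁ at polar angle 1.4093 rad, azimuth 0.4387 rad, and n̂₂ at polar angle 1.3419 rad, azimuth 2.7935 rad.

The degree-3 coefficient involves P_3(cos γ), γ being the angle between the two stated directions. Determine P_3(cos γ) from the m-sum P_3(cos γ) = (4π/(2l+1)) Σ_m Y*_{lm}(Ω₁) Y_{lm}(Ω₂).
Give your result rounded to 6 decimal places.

0.301048

Summing Y*_{l m}(θ₁,φ₁)·Y_{l m}(θ₂,φ₂) over m ∈ [−3, 3]; prefactor 4π/(2·3+1) = 1.795196:
  term(m=-3) = +0.109783-0.108868i   from Y*(Ω₁)=+0.101070+0.388207i, Y(Ω₂)=-0.193684-0.333220i
  term(m=-2) = -0.000098+0.035210i   from Y*(Ω₁)=+0.102317+0.123116i, Y(Ω₂)=+0.168768+0.141054i
  term(m=-1) = -0.045838-0.045966i   from Y*(Ω₁)=-0.251439-0.117973i, Y(Ω₂)=+0.219709+0.079725i
  term(m=+0) = +0.040003+0.000000i   from Y*(Ω₁)=-0.172258-0.000000i, Y(Ω₂)=-0.232227+0.000000i
  term(m=+1) = -0.045838+0.045966i   from Y*(Ω₁)=+0.251439-0.117973i, Y(Ω₂)=-0.219709+0.079725i
  term(m=+2) = -0.000098-0.035210i   from Y*(Ω₁)=+0.102317-0.123116i, Y(Ω₂)=+0.168768-0.141054i
  term(m=+3) = +0.109783+0.108868i   from Y*(Ω₁)=-0.101070+0.388207i, Y(Ω₂)=+0.193684-0.333220i
Accumulated sum +0.167697+0.000000i; after 4π/(2l+1) scaling, +0.301048+0.000000i ⇒ P_3 = 0.301048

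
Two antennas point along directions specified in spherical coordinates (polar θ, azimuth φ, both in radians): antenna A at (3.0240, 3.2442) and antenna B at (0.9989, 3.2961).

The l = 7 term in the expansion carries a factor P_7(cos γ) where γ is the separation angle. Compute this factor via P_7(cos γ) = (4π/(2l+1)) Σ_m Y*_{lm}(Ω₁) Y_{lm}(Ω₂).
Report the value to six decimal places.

Addition theorem: P_7(cos γ) = (4π/15) Σ_m Y*_{lm}(Ω₁) Y_{lm}(Ω₂), m = −7…7:
  [-7]  conj(Y_{7,-7})(Ω₁) = (-0.000000, -0.000000) ; Y_{7,-7}(Ω₂) = (-0.069854, 0.131201) ; Δ = (0.000000, -0.000000)
  [-6]  conj(Y_{7,-6})(Ω₁) = (-0.000004, -0.000003) ; Y_{7,-6}(Ω₂) = (0.214851, -0.286318) ; Δ = (-0.000002, 0.000001)
  [-5]  conj(Y_{7,-5})(Ω₁) = (-0.000084, -0.000047) ; Y_{7,-5}(Ω₂) = (-0.310204, 0.302325) ; Δ = (0.000040, -0.000011)
  [-4]  conj(Y_{7,-4})(Ω₁) = (-0.001243, -0.000541) ; Y_{7,-4}(Ω₂) = (0.130777, -0.092974) ; Δ = (-0.000213, 0.000045)
  [-3]  conj(Y_{7,-3})(Ω₁) = (-0.013110, -0.004168) ; Y_{7,-3}(Ω₂) = (0.239050, -0.119487) ; Δ = (-0.003632, 0.000570)
  [-2]  conj(Y_{7,-2})(Ω₁) = (-0.095488, -0.019875) ; Y_{7,-2}(Ω₂) = (-0.282438, 0.090166) ; Δ = (0.028761, -0.002996)
  [-1]  conj(Y_{7,-1})(Ω₁) = (-0.433867, -0.044675) ; Y_{7,-1}(Ω₂) = (-0.151460, 0.023590) ; Δ = (0.066767, -0.003468)
  [+0]  conj(Y_{7,0})(Ω₁) = (-0.890944, -0.000000) ; Y_{7,0}(Ω₂) = (0.317508, 0.000000) ; Δ = (-0.282882, -0.000000)
  [+1]  conj(Y_{7,1})(Ω₁) = (0.433867, -0.044675) ; Y_{7,1}(Ω₂) = (0.151460, 0.023590) ; Δ = (0.066767, 0.003468)
  [+2]  conj(Y_{7,2})(Ω₁) = (-0.095488, 0.019875) ; Y_{7,2}(Ω₂) = (-0.282438, -0.090166) ; Δ = (0.028761, 0.002996)
  [+3]  conj(Y_{7,3})(Ω₁) = (0.013110, -0.004168) ; Y_{7,3}(Ω₂) = (-0.239050, -0.119487) ; Δ = (-0.003632, -0.000570)
  [+4]  conj(Y_{7,4})(Ω₁) = (-0.001243, 0.000541) ; Y_{7,4}(Ω₂) = (0.130777, 0.092974) ; Δ = (-0.000213, -0.000045)
  [+5]  conj(Y_{7,5})(Ω₁) = (0.000084, -0.000047) ; Y_{7,5}(Ω₂) = (0.310204, 0.302325) ; Δ = (0.000040, 0.000011)
  [+6]  conj(Y_{7,6})(Ω₁) = (-0.000004, 0.000003) ; Y_{7,6}(Ω₂) = (0.214851, 0.286318) ; Δ = (-0.000002, -0.000001)
  [+7]  conj(Y_{7,7})(Ω₁) = (0.000000, -0.000000) ; Y_{7,7}(Ω₂) = (0.069854, 0.131201) ; Δ = (0.000000, 0.000000)
Σ over m = (-0.099436, 0.000000); ×(4π/15) → (-0.083303, 0.000000). Real part: -0.083303

-0.083303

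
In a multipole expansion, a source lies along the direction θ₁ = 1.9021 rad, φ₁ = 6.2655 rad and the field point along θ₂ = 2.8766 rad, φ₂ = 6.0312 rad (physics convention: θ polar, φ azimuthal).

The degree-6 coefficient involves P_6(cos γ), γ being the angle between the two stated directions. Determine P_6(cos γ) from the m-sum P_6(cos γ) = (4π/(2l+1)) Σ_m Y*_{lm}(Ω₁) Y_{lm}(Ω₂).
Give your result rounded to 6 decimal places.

Addition theorem: P_6(cos γ) = (4π/13) Σ_m Y*_{lm}(Ω₁) Y_{lm}(Ω₂), m = −6…6:
  m=-6: (0.34346 - 0.03658j) × (0.00001 + 0.00016j) = 0.00001 + 0.00005j  (running Σ = 0.00001 + 0.00005j)
  m=-5: (-0.40996 + 0.03635j) × (-0.00061 - 0.00189j) = 0.00032 + 0.00075j  (running Σ = 0.00033 + 0.00081j)
  m=-4: (0.04663 - 0.00330j) × (0.00828 + 0.01313j) = 0.00043 + 0.00058j  (running Σ = 0.00076 + 0.00139j)
  m=-3: (0.32850 - 0.01745j) × (-0.05954 - 0.05613j) = -0.02054 - 0.01740j  (running Σ = -0.01978 - 0.01601j)
  m=-2: (-0.15573 + 0.00551j) × (0.25163 + 0.13877j) = -0.03995 - 0.02022j  (running Σ = -0.05973 - 0.03623j)
  m=-1: (-0.27814 + 0.00492j) × (-0.57338 - 0.14762j) = 0.16021 + 0.03824j  (running Σ = 0.10047 + 0.00201j)
  m=0: (0.18160 + 0.00000j) × (0.39288 + 0.00000j) = 0.07135 + 0.00000j  (running Σ = 0.17182 + 0.00201j)
  m=1: (0.27814 + 0.00492j) × (0.57338 - 0.14762j) = 0.16021 - 0.03824j  (running Σ = 0.33203 - 0.03623j)
  m=2: (-0.15573 - 0.00551j) × (0.25163 - 0.13877j) = -0.03995 + 0.02022j  (running Σ = 0.29208 - 0.01601j)
  m=3: (-0.32850 - 0.01745j) × (0.05954 - 0.05613j) = -0.02054 + 0.01740j  (running Σ = 0.27154 + 0.00139j)
  m=4: (0.04663 + 0.00330j) × (0.00828 - 0.01313j) = 0.00043 - 0.00058j  (running Σ = 0.27197 + 0.00081j)
  m=5: (0.40996 + 0.03635j) × (0.00061 - 0.00189j) = 0.00032 - 0.00075j  (running Σ = 0.27229 + 0.00005j)
  m=6: (0.34346 + 0.03658j) × (0.00001 - 0.00016j) = 0.00001 - 0.00005j  (running Σ = 0.27230 - 0.00000j)
Accumulated sum 0.27230 - 0.00000j; after 4π/(2l+1) scaling, 0.26321 - 0.00000j ⇒ P_6 = 0.263214

0.263214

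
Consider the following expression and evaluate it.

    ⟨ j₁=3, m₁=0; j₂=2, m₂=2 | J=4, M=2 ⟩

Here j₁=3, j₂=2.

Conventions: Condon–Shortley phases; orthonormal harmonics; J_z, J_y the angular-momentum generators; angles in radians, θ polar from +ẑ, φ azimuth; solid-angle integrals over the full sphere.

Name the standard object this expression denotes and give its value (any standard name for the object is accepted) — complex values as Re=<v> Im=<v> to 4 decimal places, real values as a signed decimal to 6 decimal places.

Clebsch–Gordan coefficient, −√(3/7) ≈ -0.654654

This is a Clebsch–Gordan (vector-coupling) coefficient.
√[9·1!5!3!/10! · 3!3!4!0!6!2!] = √(15552/7)
  +(−1)^1/∏(1,0,2,3,3,0)! = -1/72  (running -1/72)
⟨..|..⟩ = √(15552/7)·(-1/72) = -0.654654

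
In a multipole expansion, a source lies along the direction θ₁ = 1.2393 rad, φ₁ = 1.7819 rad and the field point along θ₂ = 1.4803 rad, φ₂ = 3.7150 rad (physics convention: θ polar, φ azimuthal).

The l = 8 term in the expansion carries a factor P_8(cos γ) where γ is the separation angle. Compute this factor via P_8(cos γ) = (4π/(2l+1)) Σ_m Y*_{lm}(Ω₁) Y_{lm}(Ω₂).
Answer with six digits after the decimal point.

Expand P_8 via completeness: Σ_{m} conj(Y_{8,m}) at Ω₁ times Y_{8,m} at Ω₂ —
  m=-8: (-0.038785+0.327067i) × (-0.062252+0.494896i) = -0.159449-0.039555i  (running Σ = -0.159449-0.039555i)
  m=-7: (+0.451495-0.042143i) × (+0.116434-0.138646i) = +0.046726-0.067505i  (running Σ = -0.112723-0.107060i)
  m=-6: (-0.047446-0.151142i) × (+0.307990-0.094885i) = -0.028954-0.042048i  (running Σ = -0.141677-0.149108i)
  m=-5: (+0.245627-0.139100i) × (-0.199407-0.056167i) = -0.056793+0.013942i  (running Σ = -0.198470-0.135167i)
  m=-4: (-0.184045-0.207160i) × (-0.174351-0.197656i) = -0.008858+0.072496i  (running Σ = -0.207328-0.062670i)
  m=-3: (+0.097224-0.132422i) × (+0.032389+0.215139i) = +0.031638+0.016628i  (running Σ = -0.175690-0.046043i)
  m=-2: (-0.279103-0.125379i) × (-0.097384+0.215758i) = +0.054232-0.048009i  (running Σ = -0.121458-0.094052i)
  m=-1: (+0.022875-0.106744i) × (+0.186094-0.120177i) = -0.008571-0.022613i  (running Σ = -0.130029-0.116665i)
  m=0: (-0.310548-0.000000i) × (+0.228669+0.000000i) = -0.071013-0.000000i  (running Σ = -0.201042-0.116665i)
  m=1: (-0.022875-0.106744i) × (-0.186094-0.120177i) = -0.008571+0.022613i  (running Σ = -0.209613-0.094052i)
  m=2: (-0.279103+0.125379i) × (-0.097384-0.215758i) = +0.054232+0.048009i  (running Σ = -0.155381-0.046043i)
  m=3: (-0.097224-0.132422i) × (-0.032389+0.215139i) = +0.031638-0.016628i  (running Σ = -0.123743-0.062670i)
  m=4: (-0.184045+0.207160i) × (-0.174351+0.197656i) = -0.008858-0.072496i  (running Σ = -0.132601-0.135167i)
  m=5: (-0.245627-0.139100i) × (+0.199407-0.056167i) = -0.056793-0.013942i  (running Σ = -0.189394-0.149108i)
  m=6: (-0.047446+0.151142i) × (+0.307990+0.094885i) = -0.028954+0.042048i  (running Σ = -0.218348-0.107060i)
  m=7: (-0.451495-0.042143i) × (-0.116434-0.138646i) = +0.046726+0.067505i  (running Σ = -0.171622-0.039555i)
  m=8: (-0.038785-0.327067i) × (-0.062252-0.494896i) = -0.159449+0.039555i  (running Σ = -0.331071-0.000000i)
Σ over m = -0.331071-0.000000i; ×(4π/17) → -0.244727-0.000000i. Real part: -0.244727

-0.244727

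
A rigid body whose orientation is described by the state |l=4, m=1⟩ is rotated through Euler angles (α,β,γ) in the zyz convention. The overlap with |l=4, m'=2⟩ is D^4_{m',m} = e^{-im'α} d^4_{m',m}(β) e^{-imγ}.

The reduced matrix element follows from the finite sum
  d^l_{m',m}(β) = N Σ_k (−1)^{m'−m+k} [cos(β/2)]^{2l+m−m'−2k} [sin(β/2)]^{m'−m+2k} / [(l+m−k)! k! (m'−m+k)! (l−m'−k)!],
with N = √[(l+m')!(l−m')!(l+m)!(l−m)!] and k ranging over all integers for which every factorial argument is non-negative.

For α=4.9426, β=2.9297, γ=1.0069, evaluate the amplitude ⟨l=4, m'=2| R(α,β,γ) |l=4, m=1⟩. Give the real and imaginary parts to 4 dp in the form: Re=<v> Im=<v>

Re=0.0017 Im=-0.0159

D^4_{2,1}(4.9426,2.9297,1.0069) = e^{-i·2·4.9426}·d^4_{2,1}(2.9297)·e^{-i·1·1.0069}. Compute d first:
With c≡cos(β/2)=0.105748 and s≡sin(β/2)=0.994393, N=[720·2·120·6]^{1/2}=1018.233765
The bounds max(0,m−m')=0 and min(l+m,l−m')=2 give 3 terms
  k=0: (−1)^1·1018.2338/(240)·0.1057^7·0.9944^1 = -0.000001
  k=1: (−1)^2·1018.2338/(48)·0.1057^5·0.9944^3 = +0.000276
  k=2: (−1)^3·1018.2338/(72)·0.1057^3·0.9944^5 = -0.016260
d^4_{2,1}(2.9297) = -0.000001 +0.000276 -0.016260 = -0.015985
D = (-0.895865+0.444326i)·(-0.015985)·(+0.534483-0.845179i) = +0.001651-0.015899i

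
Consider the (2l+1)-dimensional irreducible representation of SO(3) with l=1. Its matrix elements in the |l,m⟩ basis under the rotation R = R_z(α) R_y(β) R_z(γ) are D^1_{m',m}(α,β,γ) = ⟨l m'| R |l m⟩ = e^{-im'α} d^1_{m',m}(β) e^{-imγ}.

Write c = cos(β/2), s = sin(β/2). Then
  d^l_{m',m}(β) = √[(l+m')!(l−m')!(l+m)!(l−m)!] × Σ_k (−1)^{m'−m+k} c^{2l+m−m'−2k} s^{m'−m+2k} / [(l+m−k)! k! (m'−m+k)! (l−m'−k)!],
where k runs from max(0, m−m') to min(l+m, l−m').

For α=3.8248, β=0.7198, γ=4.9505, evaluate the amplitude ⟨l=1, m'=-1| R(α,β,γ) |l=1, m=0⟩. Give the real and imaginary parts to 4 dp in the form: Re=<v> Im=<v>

First d^1_{-1,0}(β=0.7198), then the phase factors e^{-i(-1)α} and e^{-i(0)γ}:
c=cos(0.719800/2)=0.935932, s=sin(0.719800/2)=0.352181; N=√[1·2·1·1]=1.414214
Admissible k: 1..1 (factorial args all ≥0)
  k=1: (−1)^0·1.4142/(1)·0.9359^1·0.3522^1 = +0.466149
d^1_{-1,0}(0.7198) = +0.466149
D = (-0.775552-0.631284i)·(+0.466149)·(+1.000000+0.000000i) = -0.361523-0.294272i

Re=-0.3615 Im=-0.2943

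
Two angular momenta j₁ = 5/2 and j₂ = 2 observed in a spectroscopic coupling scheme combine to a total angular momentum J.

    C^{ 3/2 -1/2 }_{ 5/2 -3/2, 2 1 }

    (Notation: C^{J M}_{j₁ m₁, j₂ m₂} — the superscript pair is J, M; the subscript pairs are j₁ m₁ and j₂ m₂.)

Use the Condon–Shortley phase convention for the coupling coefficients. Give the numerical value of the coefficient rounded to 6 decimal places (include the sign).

+0.138013  (= +√(2/105))

j₁+j₂−J=3  J+j₁−j₂=2  J−j₁+j₂=1  j₁+j₂+J+1=7
(j₁±m₁, j₂±m₂, J±M) = (1,4,3,1,1,2)
P² = 96/35
sum k=2..3:
  [2] +1/4 = 1/4
  [3] −1/6 = -1/6
S = 1/12
C² = P²·S² = 2/105 ; C = +0.138013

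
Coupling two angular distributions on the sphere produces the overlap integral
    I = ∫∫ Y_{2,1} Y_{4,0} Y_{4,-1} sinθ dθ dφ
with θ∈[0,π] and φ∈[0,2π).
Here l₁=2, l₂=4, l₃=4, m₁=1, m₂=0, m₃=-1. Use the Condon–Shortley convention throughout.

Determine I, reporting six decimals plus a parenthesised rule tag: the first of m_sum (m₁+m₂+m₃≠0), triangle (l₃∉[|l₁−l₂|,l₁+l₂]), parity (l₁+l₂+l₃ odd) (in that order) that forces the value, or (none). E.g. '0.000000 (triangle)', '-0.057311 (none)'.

-0.044869 (none)

Rules hold: Σm=0, L=10 even, 2≤4≤6.
N = 5·9·9 = 405
Δ = 2!·2!·6!/11! = 1/13860
Racah Σ t=0..2: t=0:+1/192 t=1:−1/36 t=2:+1/192 = -5/288
⇒ 3j(2 4 4; 0 0 0)² = 20/693, sgn -1
Racah Σ t=0..1: t=0:+1/96 t=1:−1/72 = -1/288
⇒ 3j(2 4 4; 1 0 -1)² = 1/462, sgn +1
4πI² = N·(3j₀)²·(3jₘ)² = 150/5929
I = -1·√(0.0252994/4π) = -0.04486937
No selection rule forces the value: the integral is nonzero (none).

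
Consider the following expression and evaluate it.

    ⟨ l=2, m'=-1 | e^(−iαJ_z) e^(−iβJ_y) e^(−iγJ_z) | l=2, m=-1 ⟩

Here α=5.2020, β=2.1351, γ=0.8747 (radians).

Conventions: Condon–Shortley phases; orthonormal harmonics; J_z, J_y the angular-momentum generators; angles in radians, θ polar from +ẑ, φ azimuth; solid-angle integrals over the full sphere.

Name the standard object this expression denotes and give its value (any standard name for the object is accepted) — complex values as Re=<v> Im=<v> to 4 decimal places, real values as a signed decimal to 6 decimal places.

This is a Wigner D-matrix element — the rotation-matrix element ⟨l m'| R(α,β,γ) |l m⟩ in the angular-momentum basis.
D^2_{-1,-1}(5.2020,2.1351,0.8747) = e^{-i·-1·5.2020}·d^2_{-1,-1}(2.1351)·e^{-i·-1·0.8747}. Compute d first:
With c≡cos(β/2)=0.482272 and s≡sin(β/2)=0.876022, N=[1·6·1·6]^{1/2}=6.000000
The bounds max(0,m−m')=0 and min(l+m,l−m')=1 give 2 terms
  k=0: (−1)^0·6.0000/(6)·0.4823^4·0.8760^0 = +0.054096
  k=1: (−1)^1·6.0000/(2)·0.4823^2·0.8760^2 = -0.535470
d^2_{-1,-1}(2.1351) = +0.054096 -0.535470 = -0.481373
Attach z-rotation phases: D = e^{-i(-1)(5.2020)}·(-0.481373)·e^{-i(-1)(0.8747)} = -0.471148+0.098692i

Wigner D-matrix element, Re=-0.4711 Im=0.0987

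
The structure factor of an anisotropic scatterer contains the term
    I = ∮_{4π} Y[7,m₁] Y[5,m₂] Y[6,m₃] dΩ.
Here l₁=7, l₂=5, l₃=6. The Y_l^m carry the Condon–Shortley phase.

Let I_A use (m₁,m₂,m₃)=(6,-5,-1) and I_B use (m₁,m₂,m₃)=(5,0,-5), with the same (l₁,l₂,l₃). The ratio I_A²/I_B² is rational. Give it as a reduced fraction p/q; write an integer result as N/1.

Shared (l₁,l₂,l₃)=(7,5,6): N and (l;000)² cancel in I_A²/I_B².
A: Δ = 6!·8!·4!/19! = 1/174594420; Racah Σ t=0..0: t=0:+1/87091200 = 1/87091200; ⇒ 3j(7 5 6; 6 -5 -1)² = 10/969, sgn -1
B: Δ = 6!·8!·4!/19! = 1/174594420; Racah Σ t=1..2: t=1:−1/14515200 t=2:+1/11612160 = 1/58060800; ⇒ 3j(7 5 6; 5 0 -5)² = 55/58786, sgn -1
I_A²/I_B² = (10/969)/(55/58786) = 364/33

364/33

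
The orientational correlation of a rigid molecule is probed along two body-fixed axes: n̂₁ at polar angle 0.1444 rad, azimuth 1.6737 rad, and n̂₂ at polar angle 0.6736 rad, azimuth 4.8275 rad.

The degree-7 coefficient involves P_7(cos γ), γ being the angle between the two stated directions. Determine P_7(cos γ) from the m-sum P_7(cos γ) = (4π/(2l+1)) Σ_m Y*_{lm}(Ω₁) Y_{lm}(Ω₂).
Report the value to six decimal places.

Summing Y*_{l m}(θ₁,φ₁)·Y_{l m}(θ₂,φ₂) over m ∈ [−7, 7]; prefactor 4π/(2·7+1) = 0.837758:
  [-7]  conj(Y_{7,-7})(Ω₁) = (0.000000, -0.000000) ; Y_{7,-7}(Ω₂) = (-0.013259, -0.012729) ; Δ = (-0.000000, 0.000000)
  [-6]  conj(Y_{7,-6})(Ω₁) = (-0.000013, -0.000010) ; Y_{7,-6}(Ω₂) = (-0.066418, 0.054891) ; Δ = (0.000001, -0.000000)
  [-5]  conj(Y_{7,-5})(Ω₁) = (-0.000131, 0.000231) ; Y_{7,-5}(Ω₂) = (0.130949, 0.201821) ; Δ = (-0.000064, 0.000004)
  [-4]  conj(Y_{7,-4})(Ω₁) = (0.002777, 0.001212) ; Y_{7,-4}(Ω₂) = (0.384465, -0.190695) ; Δ = (0.001299, -0.000063)
  [-3]  conj(Y_{7,-3})(Ω₁) = (0.007563, -0.023714) ; Y_{7,-3}(Ω₂) = (-0.145858, -0.405445) ; Δ = (-0.010718, 0.000393)
  [-2]  conj(Y_{7,-2})(Ω₁) = (-0.139398, -0.029101) ; Y_{7,-2}(Ω₂) = (-0.054040, 0.012666) ; Δ = (0.007902, -0.000193)
  [-1]  conj(Y_{7,-1})(Ω₁) = (-0.052297, 0.506422) ; Y_{7,-1}(Ω₂) = (-0.043274, -0.374270) ; Δ = (0.191802, -0.002342)
  [+0]  conj(Y_{7,0})(Ω₁) = (0.795896, -0.000000) ; Y_{7,0}(Ω₂) = (-0.180667, 0.000000) ; Δ = (-0.143792, 0.000000)
  [+1]  conj(Y_{7,1})(Ω₁) = (0.052297, 0.506422) ; Y_{7,1}(Ω₂) = (0.043274, -0.374270) ; Δ = (0.191802, 0.002342)
  [+2]  conj(Y_{7,2})(Ω₁) = (-0.139398, 0.029101) ; Y_{7,2}(Ω₂) = (-0.054040, -0.012666) ; Δ = (0.007902, 0.000193)
  [+3]  conj(Y_{7,3})(Ω₁) = (-0.007563, -0.023714) ; Y_{7,3}(Ω₂) = (0.145858, -0.405445) ; Δ = (-0.010718, -0.000393)
  [+4]  conj(Y_{7,4})(Ω₁) = (0.002777, -0.001212) ; Y_{7,4}(Ω₂) = (0.384465, 0.190695) ; Δ = (0.001299, 0.000063)
  [+5]  conj(Y_{7,5})(Ω₁) = (0.000131, 0.000231) ; Y_{7,5}(Ω₂) = (-0.130949, 0.201821) ; Δ = (-0.000064, -0.000004)
  [+6]  conj(Y_{7,6})(Ω₁) = (-0.000013, 0.000010) ; Y_{7,6}(Ω₂) = (-0.066418, -0.054891) ; Δ = (0.000001, 0.000000)
  [+7]  conj(Y_{7,7})(Ω₁) = (-0.000000, -0.000000) ; Y_{7,7}(Ω₂) = (0.013259, -0.012729) ; Δ = (-0.000000, -0.000000)
Σ over m = (0.236652, 0.000000); ×(4π/15) → (0.198257, 0.000000). Real part: 0.198257

0.198257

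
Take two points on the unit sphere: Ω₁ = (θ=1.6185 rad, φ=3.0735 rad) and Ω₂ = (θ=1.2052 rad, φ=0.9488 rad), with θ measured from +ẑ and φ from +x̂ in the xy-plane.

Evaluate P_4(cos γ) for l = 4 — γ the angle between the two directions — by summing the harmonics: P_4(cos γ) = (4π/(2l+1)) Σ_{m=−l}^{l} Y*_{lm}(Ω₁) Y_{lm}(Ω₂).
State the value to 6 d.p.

Term-by-term m-sum for l=4 (normalisation 4π/9 = 1.396263):
  m=-4: (+0.424283-0.118507i) × (-0.267258+0.204696i) = -0.089135+0.118521i  (running Σ = -0.089135+0.118521i)
  m=-3: (+0.058246-0.012067i) × (-0.348728-0.106040i) = -0.021592-0.001968i  (running Σ = -0.110727+0.116553i)
  m=-2: (-0.325409+0.044592i) × (+0.009865+0.029104i) = -0.004508-0.009031i  (running Σ = -0.115235+0.107522i)
  m=-1: (-0.067087+0.004575i) × (-0.193760+0.270264i) = +0.011762-0.019018i  (running Σ = -0.103472+0.088504i)
  m=0: (+0.310159-0.000000i) × (-0.027777+0.000000i) = -0.008615+0.000000i  (running Σ = -0.112088+0.088504i)
  m=1: (+0.067087+0.004575i) × (+0.193760+0.270264i) = +0.011762+0.019018i  (running Σ = -0.100325+0.107522i)
  m=2: (-0.325409-0.044592i) × (+0.009865-0.029104i) = -0.004508+0.009031i  (running Σ = -0.104833+0.116553i)
  m=3: (-0.058246-0.012067i) × (+0.348728-0.106040i) = -0.021592+0.001968i  (running Σ = -0.126425+0.118521i)
  m=4: (+0.424283+0.118507i) × (-0.267258-0.204696i) = -0.089135-0.118521i  (running Σ = -0.215560+0.000000i)
Σ over m = -0.215560+0.000000i; ×(4π/9) → -0.300978+0.000000i. Real part: -0.300978

-0.300978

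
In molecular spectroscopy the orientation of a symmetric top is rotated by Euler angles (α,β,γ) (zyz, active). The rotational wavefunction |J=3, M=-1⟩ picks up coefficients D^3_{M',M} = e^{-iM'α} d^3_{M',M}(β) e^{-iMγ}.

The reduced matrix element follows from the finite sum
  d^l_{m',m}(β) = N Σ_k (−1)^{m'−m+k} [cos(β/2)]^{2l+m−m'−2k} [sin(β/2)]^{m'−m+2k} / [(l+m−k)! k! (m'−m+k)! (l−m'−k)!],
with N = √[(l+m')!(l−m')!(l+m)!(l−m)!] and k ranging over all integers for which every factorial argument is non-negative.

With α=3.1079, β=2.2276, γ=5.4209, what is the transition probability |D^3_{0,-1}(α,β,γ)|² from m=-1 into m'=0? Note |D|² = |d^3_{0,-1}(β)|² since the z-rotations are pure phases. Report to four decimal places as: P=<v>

D^3_{0,-1}(3.1079,2.2276,5.4209) = e^{-i·0·3.1079}·d^3_{0,-1}(2.2276)·e^{-i·-1·5.4209}. Compute d first:
c=cos(2.227600/2)=0.441255, s=sin(2.227600/2)=0.897382; N=√[6·6·2·24]=41.569219
k: max(0,(-1)−(0))=0 … min(3+(-1),3−(0))=2
  k=0: (−1)^1·41.5692/(12)·0.4413^5·0.8974^1 = -0.052001
  k=1: (−1)^2·41.5692/(4)·0.4413^3·0.8974^3 = +0.645226
  k=2: (−1)^3·41.5692/(12)·0.4413^1·0.8974^5 = -0.889542
d^3_{0,-1}(2.2276) = -0.052001 +0.645226 -0.889542 = -0.296318
|D^3_{0,-1}|² = |d^3_{0,-1}(β)|² = (-0.296318)² = 0.087804 (the z-rotation phases have unit modulus)

P=0.0878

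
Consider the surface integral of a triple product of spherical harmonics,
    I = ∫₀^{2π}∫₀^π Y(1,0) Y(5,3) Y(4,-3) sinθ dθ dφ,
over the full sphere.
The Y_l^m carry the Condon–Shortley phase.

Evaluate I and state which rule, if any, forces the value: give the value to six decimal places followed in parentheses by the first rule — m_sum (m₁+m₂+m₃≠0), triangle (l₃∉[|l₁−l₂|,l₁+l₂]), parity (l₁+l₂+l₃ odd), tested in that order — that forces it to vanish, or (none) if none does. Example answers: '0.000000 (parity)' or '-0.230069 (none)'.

m-sum 0 ✓  L=10 even ✓  4≤4≤6 ✓
Π(2lᵢ+1) = 3×11×9 = 297
triangle coeff Δ(1,5,4) = 1/495
Σ_t [1,1]: t=1:−1/576 = -1/576
(3j)²=5/99 [(1 5 4; 0 0 0)], sign=-1
Σ_t [1,1]: t=1:−1/5040 = -1/5040
(3j)²=16/495 [(1 5 4; 0 3 -3)], sign=+1
⇒ 4πI² = 16/33
I = (-1)√(16/33/(4π)) = -0.19642560
No selection rule forces the value: the integral is nonzero (none).

-0.196426 (none)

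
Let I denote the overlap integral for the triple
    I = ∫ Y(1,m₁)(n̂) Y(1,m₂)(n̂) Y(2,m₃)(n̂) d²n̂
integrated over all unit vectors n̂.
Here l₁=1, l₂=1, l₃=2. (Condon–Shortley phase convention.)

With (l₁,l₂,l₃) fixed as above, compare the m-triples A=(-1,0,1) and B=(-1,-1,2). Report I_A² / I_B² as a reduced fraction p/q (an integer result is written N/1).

1/2

Shared (l₁,l₂,l₃)=(1,1,2): N and (l;000)² cancel in I_A²/I_B².
A: Δ = 0!·2!·2!/5! = 1/30; Racah Σ t=0..0: t=0:+1/2 = 1/2; ⇒ 3j(1 1 2; -1 0 1)² = 1/10, sgn -1
B: Δ = 0!·2!·2!/5! = 1/30; Racah Σ t=0..0: t=0:+1/4 = 1/4; ⇒ 3j(1 1 2; -1 -1 2)² = 1/5, sgn +1
I_A²/I_B² = (1/10)/(1/5) = 1/2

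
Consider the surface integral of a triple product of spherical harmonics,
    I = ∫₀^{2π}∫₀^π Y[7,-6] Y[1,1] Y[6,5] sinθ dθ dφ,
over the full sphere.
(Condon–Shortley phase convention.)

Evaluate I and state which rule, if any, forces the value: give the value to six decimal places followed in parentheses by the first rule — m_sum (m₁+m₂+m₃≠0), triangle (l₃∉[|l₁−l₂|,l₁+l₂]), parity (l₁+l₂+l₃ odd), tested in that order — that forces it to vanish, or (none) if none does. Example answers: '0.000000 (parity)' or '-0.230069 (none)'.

0.309019 (none)

Checks pass: Σm=0; 14 even; l₃=6∈[6,8].
(2·7+1)(2·1+1)(2·6+1) = 585
Δ: 2! 12! 0! / 15! → 1/1365
sum: t=1:−1/518400 = -1/518400
3j²(7 1 6; 0 0 0) = Δ·Π!·Σ² = 7/195  (sign -1)
sum: t=2:+1/79833600 = 1/79833600
3j²(7 1 6; -6 1 5) = Δ·Π!·Σ² = 2/35  (sign -1)
combine: 4πI² = 585·7/195·2/35 = 6/5
take √, sign +1: I = 0.30901936
No selection rule forces the value: the integral is nonzero (none).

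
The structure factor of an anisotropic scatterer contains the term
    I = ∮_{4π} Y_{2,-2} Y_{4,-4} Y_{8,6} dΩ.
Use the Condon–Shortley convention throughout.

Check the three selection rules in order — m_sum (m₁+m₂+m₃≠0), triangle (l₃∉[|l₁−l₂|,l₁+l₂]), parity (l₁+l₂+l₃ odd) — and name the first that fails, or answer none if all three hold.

m₁+m₂+m₃ = -2 − 4 + 6 = 0  ✓
triangle: need |l₁−l₂| ≤ l₃ ≤ l₁+l₂ = [2,6]; l₃=8 is outside  ✗
parity: l₁+l₂+l₃ = 14 is even

triangle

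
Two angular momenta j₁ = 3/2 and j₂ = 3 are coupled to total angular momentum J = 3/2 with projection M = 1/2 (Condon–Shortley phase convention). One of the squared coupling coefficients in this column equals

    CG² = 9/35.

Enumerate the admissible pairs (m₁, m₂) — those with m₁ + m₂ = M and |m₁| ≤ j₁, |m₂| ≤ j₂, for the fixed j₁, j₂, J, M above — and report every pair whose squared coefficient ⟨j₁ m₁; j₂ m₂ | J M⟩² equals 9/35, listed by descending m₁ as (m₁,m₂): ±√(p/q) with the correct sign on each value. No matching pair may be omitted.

Admissible pairs with m₁+m₂ = M = 1/2: (-3/2,2), (-1/2,1), (1/2,0), (3/2,-1)
  (m₁,m₂)=(3/2,-1): CG² = 4/35, CG = +√(4/35)
  (m₁,m₂)=(1/2,0): CG² = 9/35, CG = −√(9/35)   ← matches the target
  (m₁,m₂)=(-1/2,1): CG² = 12/35, CG = +√(12/35)
  (m₁,m₂)=(-3/2,2): CG² = 2/7, CG = −√(2/7)
Pairs with CG² = 9/35: (1/2,0): −√(9/35)

(1/2,0): −√(9/35)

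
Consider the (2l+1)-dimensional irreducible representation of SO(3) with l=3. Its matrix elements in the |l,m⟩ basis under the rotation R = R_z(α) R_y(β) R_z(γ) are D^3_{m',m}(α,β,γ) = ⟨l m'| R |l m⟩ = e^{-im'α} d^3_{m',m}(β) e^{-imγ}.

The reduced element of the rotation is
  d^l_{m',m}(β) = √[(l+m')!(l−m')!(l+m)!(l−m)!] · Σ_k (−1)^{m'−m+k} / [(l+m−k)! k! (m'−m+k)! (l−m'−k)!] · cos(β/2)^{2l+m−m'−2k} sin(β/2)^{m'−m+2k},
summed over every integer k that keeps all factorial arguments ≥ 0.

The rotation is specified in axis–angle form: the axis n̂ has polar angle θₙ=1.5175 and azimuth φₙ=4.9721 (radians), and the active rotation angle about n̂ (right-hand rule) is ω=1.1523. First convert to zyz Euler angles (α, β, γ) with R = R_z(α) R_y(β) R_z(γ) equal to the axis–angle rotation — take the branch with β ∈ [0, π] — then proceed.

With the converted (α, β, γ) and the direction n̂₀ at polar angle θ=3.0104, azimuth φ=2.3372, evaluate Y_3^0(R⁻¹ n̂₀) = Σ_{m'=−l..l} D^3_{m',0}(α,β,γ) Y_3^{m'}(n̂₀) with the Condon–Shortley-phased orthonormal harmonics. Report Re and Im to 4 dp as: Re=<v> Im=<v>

Re=0.3119 Im=0.0000

Axis–angle → zyz. n̂ = (sinθₙcosφₙ, sinθₙsinφₙ, cosθₙ) = (+0.256437, -0.965092, +0.053271), ω = 1.1523.
R = I cosω + sinω [n̂]ₓ + (1−cosω) n̂n̂ᵀ gives
  R = [+0.445423, -0.195584, -0.873696; -0.098236, +0.959280, -0.264825; +0.889915, +0.203788, +0.408072]
β = atan2(√(R₁₃²+R₂₃²), R₃₃) = 1.150456; α = atan2(R₂₃, R₁₃) mod 2π = 3.435899; γ = atan2(R₃₂, −R₃₁) mod 2π = 2.916477
Need the full column D^3_{m',0} for m'=−3..3 at α=3.4359, β=1.1505, γ=2.9165.
cos(β/2)=0.839068, sin(β/2)=0.544026
d^3_{-3,0}: single k=3 term ⇒ +0.425369;  D = -0.270066-0.328638i
d^3_{-2,0}: k∈[2..3] ⇒ +0.803506 -0.337780 = +0.465726;  D = +0.387350+0.258575i
d^3_{-1,0}: k∈[1..3] ⇒ +0.783785 -0.988468 +0.138512 = -0.066172;  D = +0.063326+0.019195i
d^3_{0,0}: k∈[0..3] ⇒ +0.348967 -1.320296 +0.555029 -0.025925 = -0.442225;  D = -0.442225+0.000000i
d^3_{1,0}: k∈[0..2] ⇒ -0.783785 +0.988468 -0.138512 = +0.066172;  D = -0.063326+0.019195i
d^3_{2,0}: k∈[0..1] ⇒ +0.803506 -0.337780 = +0.465726;  D = +0.387350-0.258575i
d^3_{3,0}: single k=0 term ⇒ -0.425369;  D = +0.270066-0.328638i
Y_3^{m'}(θ=3.0104,φ=2.3372) and Σ D·Y over m':
  (-0.2701-0.3286i)·(+0.0007-0.0006i)  (+0.3874+0.2586i)·(+0.0007-0.0173i)  (+0.0633+0.0192i)·(-0.1148-0.1192i)  (-0.4422+0.0000i)·(-0.7083+0.0000i)  (-0.0633+0.0192i)·(+0.1148-0.1192i)  (+0.3874-0.2586i)·(+0.0007+0.0173i)  (+0.2701-0.3286i)·(-0.0007-0.0006i)
Y_3^0(R⁻¹ n̂) = +0.311945+0.000000i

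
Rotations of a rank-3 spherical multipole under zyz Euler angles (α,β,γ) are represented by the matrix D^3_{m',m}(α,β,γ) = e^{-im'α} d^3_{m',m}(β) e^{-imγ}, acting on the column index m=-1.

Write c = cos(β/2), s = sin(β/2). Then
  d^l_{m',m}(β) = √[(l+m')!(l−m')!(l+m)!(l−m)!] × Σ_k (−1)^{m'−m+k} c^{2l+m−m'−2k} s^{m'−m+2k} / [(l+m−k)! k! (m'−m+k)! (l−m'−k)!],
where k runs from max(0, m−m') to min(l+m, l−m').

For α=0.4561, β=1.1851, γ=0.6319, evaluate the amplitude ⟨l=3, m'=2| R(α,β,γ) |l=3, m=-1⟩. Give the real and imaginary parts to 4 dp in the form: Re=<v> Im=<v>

Re=-0.4673 Im=0.1345

Split into d^3_{2,-1}(β=1.1851) × two z-phases.
Half-angle: c=0.829519, s=0.558478. N=√(120·1·2·24)=75.894664
The bounds max(0,m−m')=0 and min(l+m,l−m')=1 give 2 terms
  k=0: (−1)^3·75.8947/(12)·0.8295^3·0.5585^3 = -0.628822
  k=1: (−1)^4·75.8947/(24)·0.8295^1·0.5585^5 = +0.142514
d^3_{2,-1}(1.1851) = -0.628822 +0.142514 = -0.486308
Attach z-rotation phases: D = e^{-i(2)(0.4561)}·(-0.486308)·e^{-i(-1)(0.6319)} = -0.467329+0.134534i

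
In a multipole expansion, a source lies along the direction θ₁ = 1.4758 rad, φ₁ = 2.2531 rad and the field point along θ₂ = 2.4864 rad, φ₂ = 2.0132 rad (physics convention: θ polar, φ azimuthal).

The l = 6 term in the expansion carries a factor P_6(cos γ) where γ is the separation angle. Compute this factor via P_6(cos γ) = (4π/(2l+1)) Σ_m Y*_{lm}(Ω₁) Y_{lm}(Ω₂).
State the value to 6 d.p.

0.313362

Expand P_6 via completeness: Σ_{m} conj(Y_{6,m}) at Ω₁ times Y_{6,m} at Ω₂ —
  term(m=-6) = (0.001523, 0.011523)   from Y*(Ω₁)=(0.272632, 0.383046), Y(Ω₂)=(0.021845, 0.011572)
  term(m=-5) = (-0.006275, -0.016116)   from Y*(Ω₁)=(0.041382, -0.149567), Y(Ω₂)=(0.089305, -0.066662)
  term(m=-4) = (-0.052709, -0.075224)   from Y*(Ω₁)=(0.289246, -0.126534), Y(Ω₂)=(-0.057463, -0.285205)
  term(m=-3) = (0.060846, 0.053334)   from Y*(Ω₁)=(-0.157165, -0.081047), Y(Ω₂)=(-0.444057, -0.110357)
  term(m=-2) = (0.079404, 0.041318)   from Y*(Ω₁)=(-0.055555, -0.265608), Y(Ω₂)=(-0.208950, 0.255248)
  term(m=-1) = (0.029077, 0.007112)   from Y*(Ω₁)=(-0.116096, 0.142892), Y(Ω₂)=(-0.069606, -0.146935)
  term(m=+0) = (0.100444, 0.000000)   from Y*(Ω₁)=(-0.259402, -0.000000), Y(Ω₂)=(-0.387213, 0.000000)
  term(m=+1) = (0.029077, -0.007112)   from Y*(Ω₁)=(0.116096, 0.142892), Y(Ω₂)=(0.069606, -0.146935)
  term(m=+2) = (0.079404, -0.041318)   from Y*(Ω₁)=(-0.055555, 0.265608), Y(Ω₂)=(-0.208950, -0.255248)
  term(m=+3) = (0.060846, -0.053334)   from Y*(Ω₁)=(0.157165, -0.081047), Y(Ω₂)=(0.444057, -0.110357)
  term(m=+4) = (-0.052709, 0.075224)   from Y*(Ω₁)=(0.289246, 0.126534), Y(Ω₂)=(-0.057463, 0.285205)
  term(m=+5) = (-0.006275, 0.016116)   from Y*(Ω₁)=(-0.041382, -0.149567), Y(Ω₂)=(-0.089305, -0.066662)
  term(m=+6) = (0.001523, -0.011523)   from Y*(Ω₁)=(0.272632, -0.383046), Y(Ω₂)=(0.021845, -0.011572)
Σ over m = (0.324175, -0.000000); ×(4π/13) → (0.313362, -0.000000). Real part: 0.313362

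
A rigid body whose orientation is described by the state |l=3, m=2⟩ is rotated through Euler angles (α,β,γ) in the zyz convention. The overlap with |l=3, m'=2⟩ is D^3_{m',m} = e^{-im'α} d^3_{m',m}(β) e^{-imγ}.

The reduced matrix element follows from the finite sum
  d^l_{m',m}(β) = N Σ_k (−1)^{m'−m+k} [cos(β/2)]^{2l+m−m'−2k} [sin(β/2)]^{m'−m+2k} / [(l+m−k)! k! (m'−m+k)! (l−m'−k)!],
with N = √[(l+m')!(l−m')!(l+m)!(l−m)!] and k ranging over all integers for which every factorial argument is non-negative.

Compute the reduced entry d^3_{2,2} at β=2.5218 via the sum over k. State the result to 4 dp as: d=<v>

d=-0.0384

d^3_{2,2}(β=2.5218) via the finite sum:
Half-angle: c=0.304960, s=0.952365. N=√(120·1·120·1)=120.000000
The bounds max(0,m−m')=0 and min(l+m,l−m')=1 give 2 terms
  k=0: (−1)^0·120.0000/(120)·0.3050^6·0.9524^0 = +0.000804
  k=1: (−1)^1·120.0000/(24)·0.3050^4·0.9524^2 = -0.039224
d^3_{2,2}(2.5218) = +0.000804 -0.039224 = -0.038419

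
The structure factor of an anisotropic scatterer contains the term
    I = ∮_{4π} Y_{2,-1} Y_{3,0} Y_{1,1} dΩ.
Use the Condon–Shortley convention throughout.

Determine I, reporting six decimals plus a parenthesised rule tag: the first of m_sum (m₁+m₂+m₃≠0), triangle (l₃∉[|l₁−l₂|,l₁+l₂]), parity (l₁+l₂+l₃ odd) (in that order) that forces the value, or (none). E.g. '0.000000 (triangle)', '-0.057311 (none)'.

Rules hold: Σm=0, L=6 even, 1≤1≤5.
N = 5·7·3 = 105
Δ = 4!·0!·2!/7! = 1/105
Racah Σ t=2..2: t=2:+1/4 = 1/4
⇒ 3j(2 3 1; 0 0 0)² = 3/35, sgn -1
Racah Σ t=3..3: t=3:−1/12 = -1/12
⇒ 3j(2 3 1; -1 0 1)² = 1/35, sgn -1
4πI² = N·(3j₀)²·(3jₘ)² = 9/35
I = +1·√(0.257143/4π) = 0.14304817
No selection rule forces the value: the integral is nonzero (none).

0.143048 (none)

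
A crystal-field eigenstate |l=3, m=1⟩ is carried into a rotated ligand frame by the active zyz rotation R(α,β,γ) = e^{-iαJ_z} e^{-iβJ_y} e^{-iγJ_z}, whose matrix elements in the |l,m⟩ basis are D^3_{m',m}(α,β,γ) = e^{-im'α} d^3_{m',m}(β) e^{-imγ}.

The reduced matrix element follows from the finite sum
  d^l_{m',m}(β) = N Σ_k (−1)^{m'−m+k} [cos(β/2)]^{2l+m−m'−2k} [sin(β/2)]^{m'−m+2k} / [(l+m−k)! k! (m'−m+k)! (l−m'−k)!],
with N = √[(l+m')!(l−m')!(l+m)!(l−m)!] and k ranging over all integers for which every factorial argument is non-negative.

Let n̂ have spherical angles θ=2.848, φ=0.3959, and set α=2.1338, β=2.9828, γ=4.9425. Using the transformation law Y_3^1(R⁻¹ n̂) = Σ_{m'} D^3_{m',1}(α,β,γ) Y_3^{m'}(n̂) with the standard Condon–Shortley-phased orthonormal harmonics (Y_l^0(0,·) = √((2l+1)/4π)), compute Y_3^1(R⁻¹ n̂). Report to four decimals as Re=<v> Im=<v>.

Re=-0.3546 Im=-0.1411

Need the full column D^3_{m',1} for m'=−3..3 at α=2.1338, β=2.9828, γ=4.9425.
cos(β/2)=0.079313, sin(β/2)=0.996850
d^3_{-3,1}: single k=4 term ⇒ +0.024058;  D = +0.002686+0.023907i
d^3_{-2,1}: k∈[3..4] ⇒ +0.003126 -0.246884 = -0.243758;  D = -0.190319+0.152305i
d^3_{-1,1}: k∈[2..4] ⇒ +0.000236 -0.049693 +0.981247 = +0.931790;  D = -0.880635-0.304489i
d^3_{0,1}: k∈[1..3] ⇒ +0.000011 -0.005136 +0.270448 = +0.265322;  D = +0.060516+0.258329i
d^3_{1,1}: k∈[0..2] ⇒ +0.000000 -0.000315 +0.037270 = +0.036956;  D = +0.025929-0.026332i
d^3_{2,1}: k∈[0..1] ⇒ -0.000010 +0.003126 = +0.003116;  D = -0.003044-0.000664i
d^3_{3,1}: single k=0 term ⇒ +0.000152;  D = +0.000052+0.000143i
Y_3^{m'}(θ=2.848,φ=0.3959) and Σ D·Y over m':
  (+0.0027+0.0239i)·(+0.0038-0.0094i)  (-0.1903+0.1523i)·(-0.0576+0.0583i)  (-0.8806-0.3045i)·(+0.3090-0.1292i)  (+0.0605+0.2583i)·(-0.5648+0.0000i)  (+0.0259-0.0263i)·(-0.3090-0.1292i)  (-0.0030-0.0007i)·(-0.0576-0.0583i)  (+0.0001+0.0001i)·(-0.0038-0.0094i)
Y_3^1(R⁻¹ n̂) = -0.354624-0.141057i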